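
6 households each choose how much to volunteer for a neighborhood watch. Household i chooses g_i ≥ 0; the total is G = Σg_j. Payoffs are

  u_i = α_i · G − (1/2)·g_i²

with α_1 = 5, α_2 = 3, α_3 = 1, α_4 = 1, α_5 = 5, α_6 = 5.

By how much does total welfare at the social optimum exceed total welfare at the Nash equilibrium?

Household i's FOC: ∂u_i/∂g_i = α_i − g_i = 0, so g_i* = α_i.
NE contributions = (5, 3, 1, 1, 5, 5); G = 20.
W^NE = (Σα)·G − ½Σα_i² = 20² − ½·86 = 357.
Planner sets g_i = Σα_j = 20 for every i, so G^SO = 6·20 = 120.
W^SO = (Σα)·G^SO − ½·6·(Σα)² = (6/2)·20² = 1200.
Deadweight loss = W^SO − W^NE = 843.

843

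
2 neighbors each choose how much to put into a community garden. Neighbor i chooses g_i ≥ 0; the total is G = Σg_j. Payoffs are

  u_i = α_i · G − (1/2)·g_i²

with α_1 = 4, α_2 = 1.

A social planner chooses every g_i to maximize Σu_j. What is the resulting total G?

Planner FOC: ∂(Σu_j)/∂g_i = (Σα_j) − g_i = 0, so g_i^SO = Σα_j = 5 for every i; G^SO = 10.

10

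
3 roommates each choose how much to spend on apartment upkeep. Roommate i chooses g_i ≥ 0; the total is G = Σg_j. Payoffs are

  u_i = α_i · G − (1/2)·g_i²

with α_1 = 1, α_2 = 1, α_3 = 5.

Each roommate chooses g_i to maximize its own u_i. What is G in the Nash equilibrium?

Roommate i's FOC: ∂u_i/∂g_i = α_i − g_i = 0, so g_i* = α_i.
NE contributions = (1, 1, 5); G = 7.

7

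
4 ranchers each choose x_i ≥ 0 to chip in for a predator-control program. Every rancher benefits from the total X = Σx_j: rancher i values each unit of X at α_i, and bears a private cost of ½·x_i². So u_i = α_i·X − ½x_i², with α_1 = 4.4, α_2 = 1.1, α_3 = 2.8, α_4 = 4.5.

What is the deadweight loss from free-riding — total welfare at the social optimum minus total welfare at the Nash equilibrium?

188.17

Rancher i's FOC: ∂u_i/∂x_i = α_i − x_i = 0, so x_i* = α_i.
NE contributions = (4.4, 1.1, 2.8, 4.5); X = 12.8.
W^NE = (Σα)·X − ½Σα_i² = 12.8² − ½·48.66 = 139.51.
Planner sets x_i = Σα_j = 12.8 for every i, so X^SO = 4·12.8 = 51.2.
W^SO = (Σα)·X^SO − ½·4·(Σα)² = (4/2)·12.8² = 327.68.
Deadweight loss = W^SO − W^NE = 188.17.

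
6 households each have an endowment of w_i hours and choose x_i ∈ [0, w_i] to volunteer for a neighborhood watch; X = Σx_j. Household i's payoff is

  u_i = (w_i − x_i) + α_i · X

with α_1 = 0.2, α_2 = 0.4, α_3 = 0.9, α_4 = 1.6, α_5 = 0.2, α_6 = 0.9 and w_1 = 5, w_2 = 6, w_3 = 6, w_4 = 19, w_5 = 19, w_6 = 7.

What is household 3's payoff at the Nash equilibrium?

23.1

∂u_i/∂x_i = α_i − 1, so household i contributes w_i if α_i > 1, else 0.
α_i > 1 for i ∈ {4}; NE contributions (0, 0, 0, 19, 0, 0), X = 19.
u_3 = (6 − 0) + 0.9·19 = 23.1.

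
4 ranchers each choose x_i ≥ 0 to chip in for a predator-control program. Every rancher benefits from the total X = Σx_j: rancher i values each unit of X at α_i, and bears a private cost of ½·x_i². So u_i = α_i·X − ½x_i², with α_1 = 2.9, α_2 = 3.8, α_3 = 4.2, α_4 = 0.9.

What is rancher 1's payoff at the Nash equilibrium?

Rancher i's FOC: ∂u_i/∂x_i = α_i − x_i = 0, so x_i* = α_i.
NE contributions = (2.9, 3.8, 4.2, 0.9); X = 11.8.
u_1 = α_1·X − ½·(x_1)² = 2.9·11.8 − ½·2.9² = 30.015.

30.015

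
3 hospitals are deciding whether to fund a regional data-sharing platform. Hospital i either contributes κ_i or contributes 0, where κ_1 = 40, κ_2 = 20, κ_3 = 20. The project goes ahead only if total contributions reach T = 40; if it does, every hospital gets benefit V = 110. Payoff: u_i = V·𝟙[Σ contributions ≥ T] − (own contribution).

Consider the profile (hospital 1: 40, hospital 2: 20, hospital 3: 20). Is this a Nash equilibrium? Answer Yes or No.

No

Total = 80 ≥ 40: provided.
Hospital 1 (pledges 40, payoff 70): dropping to 0 → total 40, payoff 110. Profitable deviation.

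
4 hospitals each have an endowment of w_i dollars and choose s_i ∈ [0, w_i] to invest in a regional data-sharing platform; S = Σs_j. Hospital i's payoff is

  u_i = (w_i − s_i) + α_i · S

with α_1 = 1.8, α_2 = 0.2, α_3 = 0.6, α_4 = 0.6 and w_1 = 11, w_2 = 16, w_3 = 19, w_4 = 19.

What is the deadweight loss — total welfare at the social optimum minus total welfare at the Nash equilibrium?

∂u_i/∂s_i = α_i − 1, so hospital i contributes w_i if α_i > 1, else 0.
α_i > 1 for i ∈ {1}; NE contributions (11, 0, 0, 0), S = 11.
W^NE = Σw_i − S^NE + (Σα_i)·S^NE = 65 + 2.2·11 = 89.2.
Planner: ∂(Σu_j)/∂s_i = Σα_j − 1 = 2.2 > 0, so everyone contributes w_i; S^SO = 65, W^SO = 65 + 2.2·65 = 208.
Deadweight loss = 118.8.

118.8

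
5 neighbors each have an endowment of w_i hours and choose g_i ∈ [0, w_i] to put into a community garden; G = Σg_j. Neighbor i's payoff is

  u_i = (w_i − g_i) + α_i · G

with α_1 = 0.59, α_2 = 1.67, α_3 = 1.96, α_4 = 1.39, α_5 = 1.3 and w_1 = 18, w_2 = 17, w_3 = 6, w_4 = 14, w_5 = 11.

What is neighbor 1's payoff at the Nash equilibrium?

∂u_i/∂g_i = α_i − 1, so neighbor i contributes w_i if α_i > 1, else 0.
α_i > 1 for i ∈ {2, 3, 4, 5}; NE contributions (0, 17, 6, 14, 11), G = 48.
u_1 = (18 − 0) + 0.59·48 = 46.32.

46.32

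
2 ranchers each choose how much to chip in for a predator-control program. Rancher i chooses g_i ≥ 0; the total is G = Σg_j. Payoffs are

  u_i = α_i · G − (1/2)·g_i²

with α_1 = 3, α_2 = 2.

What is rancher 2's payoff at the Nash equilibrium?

Rancher i's FOC: ∂u_i/∂g_i = α_i − g_i = 0, so g_i* = α_i.
NE contributions = (3, 2); G = 5.
u_2 = α_2·G − ½·(g_2)² = 2·5 − ½·2² = 8.

8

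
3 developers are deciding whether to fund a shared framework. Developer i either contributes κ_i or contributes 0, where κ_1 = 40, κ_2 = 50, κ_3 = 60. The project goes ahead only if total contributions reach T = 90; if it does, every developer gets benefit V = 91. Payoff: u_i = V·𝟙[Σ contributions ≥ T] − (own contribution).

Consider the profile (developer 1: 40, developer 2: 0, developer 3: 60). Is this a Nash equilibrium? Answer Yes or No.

Yes

Total = 100 ≥ 90: provided.
Developer 1 (pledges 40, payoff 51): dropping to 0 → total 60, payoff 0. No gain.
Developer 2 (pledges 0, payoff 91): pledging 50 → total 150, payoff 41. No gain.
Developer 3 (pledges 60, payoff 31): dropping to 0 → total 40, payoff 0. No gain.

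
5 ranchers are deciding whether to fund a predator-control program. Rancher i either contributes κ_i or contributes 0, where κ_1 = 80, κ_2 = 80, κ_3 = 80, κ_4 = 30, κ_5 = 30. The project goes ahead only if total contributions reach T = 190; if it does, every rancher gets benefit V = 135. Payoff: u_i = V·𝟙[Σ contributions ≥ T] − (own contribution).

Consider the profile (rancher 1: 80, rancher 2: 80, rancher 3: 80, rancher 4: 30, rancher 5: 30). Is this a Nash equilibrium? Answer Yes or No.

No

Total = 300 ≥ 190: provided.
Rancher 1 (pledges 80, payoff 55): dropping to 0 → total 220, payoff 135. Profitable deviation.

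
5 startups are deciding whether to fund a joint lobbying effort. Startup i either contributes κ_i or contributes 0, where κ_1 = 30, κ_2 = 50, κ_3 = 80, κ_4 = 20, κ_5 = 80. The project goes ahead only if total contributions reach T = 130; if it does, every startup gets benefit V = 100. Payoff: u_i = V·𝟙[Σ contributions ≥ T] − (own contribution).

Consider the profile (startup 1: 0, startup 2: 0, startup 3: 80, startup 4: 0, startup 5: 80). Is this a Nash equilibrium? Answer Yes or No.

Total = 160 ≥ 130: provided.
Startup 1 (pledges 0, payoff 100): pledging 30 → total 190, payoff 70. No gain.
Startup 2 (pledges 0, payoff 100): pledging 50 → total 210, payoff 50. No gain.
Startup 3 (pledges 80, payoff 20): dropping to 0 → total 80, payoff 0. No gain.
Startup 4 (pledges 0, payoff 100): pledging 20 → total 180, payoff 80. No gain.
Startup 5 (pledges 80, payoff 20): dropping to 0 → total 80, payoff 0. No gain.

Yes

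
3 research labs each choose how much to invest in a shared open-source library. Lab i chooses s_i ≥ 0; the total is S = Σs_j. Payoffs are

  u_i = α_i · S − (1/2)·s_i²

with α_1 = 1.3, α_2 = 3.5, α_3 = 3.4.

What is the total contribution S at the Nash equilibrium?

Lab i's FOC: ∂u_i/∂s_i = α_i − s_i = 0, so s_i* = α_i.
NE contributions = (1.3, 3.5, 3.4); S = 8.2.

8.2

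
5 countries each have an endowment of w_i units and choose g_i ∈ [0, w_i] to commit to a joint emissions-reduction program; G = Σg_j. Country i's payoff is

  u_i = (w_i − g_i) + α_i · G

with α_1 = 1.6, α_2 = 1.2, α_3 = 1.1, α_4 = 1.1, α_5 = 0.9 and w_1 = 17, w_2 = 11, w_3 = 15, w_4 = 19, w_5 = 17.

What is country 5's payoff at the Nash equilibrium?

72.8

∂u_i/∂g_i = α_i − 1, so country i contributes w_i if α_i > 1, else 0.
α_i > 1 for i ∈ {1, 2, 3, 4}; NE contributions (17, 11, 15, 19, 0), G = 62.
u_5 = (17 − 0) + 0.9·62 = 72.8.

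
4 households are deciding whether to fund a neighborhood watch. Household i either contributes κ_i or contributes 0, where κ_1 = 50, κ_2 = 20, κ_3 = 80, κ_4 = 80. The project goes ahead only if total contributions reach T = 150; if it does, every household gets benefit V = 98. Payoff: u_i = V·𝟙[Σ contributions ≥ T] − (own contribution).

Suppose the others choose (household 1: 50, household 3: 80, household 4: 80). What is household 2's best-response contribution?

0

Others' total = 210 ≥ 150; contributing adds cost 20 for no extra benefit.
Best response: 0.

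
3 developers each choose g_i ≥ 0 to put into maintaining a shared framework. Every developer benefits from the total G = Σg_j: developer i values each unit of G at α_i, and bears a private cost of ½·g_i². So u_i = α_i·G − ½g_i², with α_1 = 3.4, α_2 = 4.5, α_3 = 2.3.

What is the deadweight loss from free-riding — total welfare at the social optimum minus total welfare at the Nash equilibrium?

Developer i's FOC: ∂u_i/∂g_i = α_i − g_i = 0, so g_i* = α_i.
NE contributions = (3.4, 4.5, 2.3); G = 10.2.
W^NE = (Σα)·G − ½Σα_i² = 10.2² − ½·37.1 = 85.49.
Planner sets g_i = Σα_j = 10.2 for every i, so G^SO = 3·10.2 = 30.6.
W^SO = (Σα)·G^SO − ½·3·(Σα)² = (3/2)·10.2² = 156.06.
Deadweight loss = W^SO − W^NE = 70.57.

70.57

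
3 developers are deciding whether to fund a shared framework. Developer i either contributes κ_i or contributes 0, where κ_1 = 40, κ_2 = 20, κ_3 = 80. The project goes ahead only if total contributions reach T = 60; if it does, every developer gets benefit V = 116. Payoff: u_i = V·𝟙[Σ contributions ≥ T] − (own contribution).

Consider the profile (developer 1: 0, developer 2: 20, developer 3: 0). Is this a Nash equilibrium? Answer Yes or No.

Total = 20 < 60: not provided.
Developer 1 (pledges 0, payoff 0): pledging 40 → total 60, payoff 76. Profitable deviation.

No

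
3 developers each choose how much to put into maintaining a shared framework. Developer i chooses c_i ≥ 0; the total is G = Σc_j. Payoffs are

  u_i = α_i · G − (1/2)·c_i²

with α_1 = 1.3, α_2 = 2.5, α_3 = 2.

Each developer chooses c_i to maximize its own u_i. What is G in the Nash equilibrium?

Developer i's FOC: ∂u_i/∂c_i = α_i − c_i = 0, so c_i* = α_i.
NE contributions = (1.3, 2.5, 2); G = 5.8.

5.8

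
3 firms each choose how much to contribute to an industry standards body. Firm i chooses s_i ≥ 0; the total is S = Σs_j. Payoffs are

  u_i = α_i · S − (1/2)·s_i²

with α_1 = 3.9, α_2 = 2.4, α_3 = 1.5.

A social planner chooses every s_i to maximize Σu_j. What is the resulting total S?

Planner FOC: ∂(Σu_j)/∂s_i = (Σα_j) − s_i = 0, so s_i^SO = Σα_j = 7.8 for every i; S^SO = 23.4.

23.4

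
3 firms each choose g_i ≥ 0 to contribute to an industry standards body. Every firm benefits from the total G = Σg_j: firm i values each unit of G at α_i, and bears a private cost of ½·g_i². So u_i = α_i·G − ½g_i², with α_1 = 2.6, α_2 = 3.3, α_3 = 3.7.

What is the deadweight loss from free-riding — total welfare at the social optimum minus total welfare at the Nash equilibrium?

Firm i's FOC: ∂u_i/∂g_i = α_i − g_i = 0, so g_i* = α_i.
NE contributions = (2.6, 3.3, 3.7); G = 9.6.
W^NE = (Σα)·G − ½Σα_i² = 9.6² − ½·31.34 = 76.49.
Planner sets g_i = Σα_j = 9.6 for every i, so G^SO = 3·9.6 = 28.8.
W^SO = (Σα)·G^SO − ½·3·(Σα)² = (3/2)·9.6² = 138.24.
Deadweight loss = W^SO − W^NE = 61.75.

61.75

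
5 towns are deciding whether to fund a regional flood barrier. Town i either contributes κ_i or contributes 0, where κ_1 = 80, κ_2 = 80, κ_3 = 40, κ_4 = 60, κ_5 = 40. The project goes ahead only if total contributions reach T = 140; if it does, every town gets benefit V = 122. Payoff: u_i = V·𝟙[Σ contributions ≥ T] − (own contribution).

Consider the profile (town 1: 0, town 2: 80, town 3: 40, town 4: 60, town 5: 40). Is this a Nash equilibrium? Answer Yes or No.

No

Total = 220 ≥ 140: provided.
Town 1 (pledges 0, payoff 122): pledging 80 → total 300, payoff 42. No gain.
Town 2 (pledges 80, payoff 42): dropping to 0 → total 140, payoff 122. Profitable deviation.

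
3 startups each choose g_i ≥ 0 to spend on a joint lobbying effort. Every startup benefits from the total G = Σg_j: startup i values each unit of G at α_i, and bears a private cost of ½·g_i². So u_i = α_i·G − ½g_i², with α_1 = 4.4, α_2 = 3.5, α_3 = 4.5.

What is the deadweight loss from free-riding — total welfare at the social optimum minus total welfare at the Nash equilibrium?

Startup i's FOC: ∂u_i/∂g_i = α_i − g_i = 0, so g_i* = α_i.
NE contributions = (4.4, 3.5, 4.5); G = 12.4.
W^NE = (Σα)·G − ½Σα_i² = 12.4² − ½·51.86 = 127.83.
Planner sets g_i = Σα_j = 12.4 for every i, so G^SO = 3·12.4 = 37.2.
W^SO = (Σα)·G^SO − ½·3·(Σα)² = (3/2)·12.4² = 230.64.
Deadweight loss = W^SO − W^NE = 102.81.

102.81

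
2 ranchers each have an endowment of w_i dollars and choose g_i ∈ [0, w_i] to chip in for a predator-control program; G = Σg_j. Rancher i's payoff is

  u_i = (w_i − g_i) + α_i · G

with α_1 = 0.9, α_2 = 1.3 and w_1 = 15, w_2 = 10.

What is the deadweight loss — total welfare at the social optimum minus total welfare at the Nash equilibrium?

∂u_i/∂g_i = α_i − 1, so rancher i contributes w_i if α_i > 1, else 0.
α_i > 1 for i ∈ {2}; NE contributions (0, 10), G = 10.
W^NE = Σw_i − G^NE + (Σα_i)·G^NE = 25 + 1.2·10 = 37.
Planner: ∂(Σu_j)/∂g_i = Σα_j − 1 = 1.2 > 0, so everyone contributes w_i; G^SO = 25, W^SO = 25 + 1.2·25 = 55.
Deadweight loss = 18.

18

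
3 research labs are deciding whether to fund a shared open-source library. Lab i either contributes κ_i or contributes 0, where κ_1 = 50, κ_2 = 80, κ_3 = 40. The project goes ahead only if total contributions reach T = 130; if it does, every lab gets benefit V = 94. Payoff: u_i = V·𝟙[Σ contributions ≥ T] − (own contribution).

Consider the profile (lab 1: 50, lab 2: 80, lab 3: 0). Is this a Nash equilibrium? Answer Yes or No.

Yes

Total = 130 ≥ 130: provided.
Lab 1 (pledges 50, payoff 44): dropping to 0 → total 80, payoff 0. No gain.
Lab 2 (pledges 80, payoff 14): dropping to 0 → total 50, payoff 0. No gain.
Lab 3 (pledges 0, payoff 94): pledging 40 → total 170, payoff 54. No gain.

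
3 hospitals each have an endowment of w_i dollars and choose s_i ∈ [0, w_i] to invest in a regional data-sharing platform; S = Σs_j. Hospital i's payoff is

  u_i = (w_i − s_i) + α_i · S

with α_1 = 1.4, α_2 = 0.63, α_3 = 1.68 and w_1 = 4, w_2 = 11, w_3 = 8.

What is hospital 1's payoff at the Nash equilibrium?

16.8

∂u_i/∂s_i = α_i − 1, so hospital i contributes w_i if α_i > 1, else 0.
α_i > 1 for i ∈ {1, 3}; NE contributions (4, 0, 8), S = 12.
u_1 = (4 − 4) + 1.4·12 = 16.8.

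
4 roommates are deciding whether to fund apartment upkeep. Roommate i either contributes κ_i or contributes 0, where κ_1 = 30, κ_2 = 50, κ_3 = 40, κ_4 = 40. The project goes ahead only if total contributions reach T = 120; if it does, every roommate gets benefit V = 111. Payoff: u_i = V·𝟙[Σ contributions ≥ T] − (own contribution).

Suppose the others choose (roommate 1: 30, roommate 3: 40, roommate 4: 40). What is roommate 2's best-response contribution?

Others' total = 110. Contributing 50 brings total to 160 ≥ 120: gain V − κ_2 = 61.
Best response: 50.

50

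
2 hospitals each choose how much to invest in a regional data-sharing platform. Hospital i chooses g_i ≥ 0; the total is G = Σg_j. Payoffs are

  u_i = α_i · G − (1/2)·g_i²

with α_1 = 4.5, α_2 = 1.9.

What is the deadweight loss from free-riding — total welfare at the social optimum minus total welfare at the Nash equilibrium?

11.93

Hospital i's FOC: ∂u_i/∂g_i = α_i − g_i = 0, so g_i* = α_i.
NE contributions = (4.5, 1.9); G = 6.4.
W^NE = (Σα)·G − ½Σα_i² = 6.4² − ½·23.86 = 29.03.
Planner sets g_i = Σα_j = 6.4 for every i, so G^SO = 2·6.4 = 12.8.
W^SO = (Σα)·G^SO − ½·2·(Σα)² = (2/2)·6.4² = 40.96.
Deadweight loss = W^SO − W^NE = 11.93.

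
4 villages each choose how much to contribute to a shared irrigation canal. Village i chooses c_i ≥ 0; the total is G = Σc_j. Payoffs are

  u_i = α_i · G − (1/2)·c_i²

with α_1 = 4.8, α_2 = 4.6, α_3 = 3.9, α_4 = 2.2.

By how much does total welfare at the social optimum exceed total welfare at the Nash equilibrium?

Village i's FOC: ∂u_i/∂c_i = α_i − c_i = 0, so c_i* = α_i.
NE contributions = (4.8, 4.6, 3.9, 2.2); G = 15.5.
W^NE = (Σα)·G − ½Σα_i² = 15.5² − ½·64.25 = 208.125.
Planner sets c_i = Σα_j = 15.5 for every i, so G^SO = 4·15.5 = 62.
W^SO = (Σα)·G^SO − ½·4·(Σα)² = (4/2)·15.5² = 480.5.
Deadweight loss = W^SO − W^NE = 272.375.

272.375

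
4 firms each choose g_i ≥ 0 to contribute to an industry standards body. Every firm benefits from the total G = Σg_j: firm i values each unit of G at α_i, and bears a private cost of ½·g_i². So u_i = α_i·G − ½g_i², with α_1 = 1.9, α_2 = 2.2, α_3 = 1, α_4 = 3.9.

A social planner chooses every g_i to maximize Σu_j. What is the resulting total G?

Planner FOC: ∂(Σu_j)/∂g_i = (Σα_j) − g_i = 0, so g_i^SO = Σα_j = 9 for every i; G^SO = 36.

36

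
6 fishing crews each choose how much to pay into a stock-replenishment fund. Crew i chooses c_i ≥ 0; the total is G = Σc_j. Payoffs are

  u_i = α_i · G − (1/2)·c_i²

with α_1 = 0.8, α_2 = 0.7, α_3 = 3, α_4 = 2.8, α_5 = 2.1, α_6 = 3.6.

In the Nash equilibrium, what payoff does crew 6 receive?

40.32

Crew i's FOC: ∂u_i/∂c_i = α_i − c_i = 0, so c_i* = α_i.
NE contributions = (0.8, 0.7, 3, 2.8, 2.1, 3.6); G = 13.
u_6 = α_6·G − ½·(c_6)² = 3.6·13 − ½·3.6² = 40.32.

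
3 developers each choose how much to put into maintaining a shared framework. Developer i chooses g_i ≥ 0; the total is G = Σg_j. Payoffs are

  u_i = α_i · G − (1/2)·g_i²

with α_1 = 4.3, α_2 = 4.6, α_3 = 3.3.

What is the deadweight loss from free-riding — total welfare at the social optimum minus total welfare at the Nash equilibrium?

99.69

Developer i's FOC: ∂u_i/∂g_i = α_i − g_i = 0, so g_i* = α_i.
NE contributions = (4.3, 4.6, 3.3); G = 12.2.
W^NE = (Σα)·G − ½Σα_i² = 12.2² − ½·50.54 = 123.57.
Planner sets g_i = Σα_j = 12.2 for every i, so G^SO = 3·12.2 = 36.6.
W^SO = (Σα)·G^SO − ½·3·(Σα)² = (3/2)·12.2² = 223.26.
Deadweight loss = W^SO − W^NE = 99.69.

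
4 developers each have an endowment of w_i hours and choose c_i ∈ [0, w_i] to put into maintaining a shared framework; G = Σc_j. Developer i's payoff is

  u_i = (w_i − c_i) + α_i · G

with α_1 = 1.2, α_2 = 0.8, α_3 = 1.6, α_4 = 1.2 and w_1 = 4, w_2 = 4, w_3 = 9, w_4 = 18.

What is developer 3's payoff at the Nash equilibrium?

49.6

∂u_i/∂c_i = α_i − 1, so developer i contributes w_i if α_i > 1, else 0.
α_i > 1 for i ∈ {1, 3, 4}; NE contributions (4, 0, 9, 18), G = 31.
u_3 = (9 − 9) + 1.6·31 = 49.6.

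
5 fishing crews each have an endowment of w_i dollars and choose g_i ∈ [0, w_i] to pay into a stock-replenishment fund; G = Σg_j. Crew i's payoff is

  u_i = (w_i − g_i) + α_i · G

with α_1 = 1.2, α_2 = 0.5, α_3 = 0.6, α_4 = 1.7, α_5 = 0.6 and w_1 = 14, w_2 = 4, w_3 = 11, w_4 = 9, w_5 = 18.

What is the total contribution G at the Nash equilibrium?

∂u_i/∂g_i = α_i − 1, so crew i contributes w_i if α_i > 1, else 0.
α_i > 1 for i ∈ {1, 4}; NE contributions (14, 0, 0, 9, 0), G = 23.

23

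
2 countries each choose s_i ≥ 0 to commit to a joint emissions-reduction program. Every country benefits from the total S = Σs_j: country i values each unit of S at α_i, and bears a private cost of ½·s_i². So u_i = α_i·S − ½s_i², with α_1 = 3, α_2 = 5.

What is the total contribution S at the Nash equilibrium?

Country i's FOC: ∂u_i/∂s_i = α_i − s_i = 0, so s_i* = α_i.
NE contributions = (3, 5); S = 8.

8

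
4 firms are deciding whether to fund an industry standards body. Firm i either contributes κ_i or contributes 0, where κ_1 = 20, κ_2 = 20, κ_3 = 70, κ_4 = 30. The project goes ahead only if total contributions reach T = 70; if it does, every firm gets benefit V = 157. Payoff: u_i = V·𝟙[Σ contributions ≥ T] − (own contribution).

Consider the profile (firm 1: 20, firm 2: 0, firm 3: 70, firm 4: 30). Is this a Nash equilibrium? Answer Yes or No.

Total = 120 ≥ 70: provided.
Firm 1 (pledges 20, payoff 137): dropping to 0 → total 100, payoff 157. Profitable deviation.

No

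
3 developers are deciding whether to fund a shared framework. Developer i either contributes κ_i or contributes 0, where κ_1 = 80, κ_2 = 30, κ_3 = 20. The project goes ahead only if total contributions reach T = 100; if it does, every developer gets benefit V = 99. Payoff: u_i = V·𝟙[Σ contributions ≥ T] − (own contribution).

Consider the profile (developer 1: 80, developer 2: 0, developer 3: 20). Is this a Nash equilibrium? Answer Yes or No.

Yes

Total = 100 ≥ 100: provided.
Developer 1 (pledges 80, payoff 19): dropping to 0 → total 20, payoff 0. No gain.
Developer 2 (pledges 0, payoff 99): pledging 30 → total 130, payoff 69. No gain.
Developer 3 (pledges 20, payoff 79): dropping to 0 → total 80, payoff 0. No gain.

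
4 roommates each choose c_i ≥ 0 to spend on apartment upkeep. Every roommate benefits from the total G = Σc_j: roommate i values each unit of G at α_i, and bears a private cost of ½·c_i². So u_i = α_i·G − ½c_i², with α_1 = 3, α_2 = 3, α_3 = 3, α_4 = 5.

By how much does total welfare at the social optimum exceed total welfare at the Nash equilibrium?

222

Roommate i's FOC: ∂u_i/∂c_i = α_i − c_i = 0, so c_i* = α_i.
NE contributions = (3, 3, 3, 5); G = 14.
W^NE = (Σα)·G − ½Σα_i² = 14² − ½·52 = 170.
Planner sets c_i = Σα_j = 14 for every i, so G^SO = 4·14 = 56.
W^SO = (Σα)·G^SO − ½·4·(Σα)² = (4/2)·14² = 392.
Deadweight loss = W^SO − W^NE = 222.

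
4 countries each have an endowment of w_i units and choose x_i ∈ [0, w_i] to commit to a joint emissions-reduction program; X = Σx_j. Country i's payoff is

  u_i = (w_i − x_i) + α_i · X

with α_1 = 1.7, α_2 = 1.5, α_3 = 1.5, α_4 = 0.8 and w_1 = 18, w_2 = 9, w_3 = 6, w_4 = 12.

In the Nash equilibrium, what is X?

33

∂u_i/∂x_i = α_i − 1, so country i contributes w_i if α_i > 1, else 0.
α_i > 1 for i ∈ {1, 2, 3}; NE contributions (18, 9, 6, 0), X = 33.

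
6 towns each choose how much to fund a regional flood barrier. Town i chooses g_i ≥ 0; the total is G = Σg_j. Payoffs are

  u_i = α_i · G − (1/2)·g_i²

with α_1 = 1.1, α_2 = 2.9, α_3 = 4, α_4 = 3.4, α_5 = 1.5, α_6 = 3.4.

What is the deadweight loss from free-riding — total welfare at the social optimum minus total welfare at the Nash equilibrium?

556.875

Town i's FOC: ∂u_i/∂g_i = α_i − g_i = 0, so g_i* = α_i.
NE contributions = (1.1, 2.9, 4, 3.4, 1.5, 3.4); G = 16.3.
W^NE = (Σα)·G − ½Σα_i² = 16.3² − ½·50.99 = 240.195.
Planner sets g_i = Σα_j = 16.3 for every i, so G^SO = 6·16.3 = 97.8.
W^SO = (Σα)·G^SO − ½·6·(Σα)² = (6/2)·16.3² = 797.07.
Deadweight loss = W^SO − W^NE = 556.875.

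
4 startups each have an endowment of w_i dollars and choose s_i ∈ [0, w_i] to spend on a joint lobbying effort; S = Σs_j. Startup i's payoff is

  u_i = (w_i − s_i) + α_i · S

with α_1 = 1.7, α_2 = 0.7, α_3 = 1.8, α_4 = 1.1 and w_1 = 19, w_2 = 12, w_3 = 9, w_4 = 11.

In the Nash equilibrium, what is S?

∂u_i/∂s_i = α_i − 1, so startup i contributes w_i if α_i > 1, else 0.
α_i > 1 for i ∈ {1, 3, 4}; NE contributions (19, 0, 9, 11), S = 39.

39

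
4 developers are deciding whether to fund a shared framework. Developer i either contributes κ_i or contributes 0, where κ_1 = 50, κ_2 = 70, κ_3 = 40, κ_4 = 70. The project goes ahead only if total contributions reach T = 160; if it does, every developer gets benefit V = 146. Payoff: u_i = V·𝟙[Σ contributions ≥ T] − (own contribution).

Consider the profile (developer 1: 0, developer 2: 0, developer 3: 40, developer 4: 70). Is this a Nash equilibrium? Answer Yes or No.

No

Total = 110 < 160: not provided.
Developer 1 (pledges 0, payoff 0): pledging 50 → total 160, payoff 96. Profitable deviation.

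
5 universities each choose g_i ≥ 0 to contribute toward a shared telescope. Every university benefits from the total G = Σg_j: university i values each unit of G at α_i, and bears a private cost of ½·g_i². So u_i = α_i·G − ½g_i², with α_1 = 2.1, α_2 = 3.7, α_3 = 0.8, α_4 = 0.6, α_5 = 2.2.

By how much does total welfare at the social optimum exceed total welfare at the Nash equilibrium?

University i's FOC: ∂u_i/∂g_i = α_i − g_i = 0, so g_i* = α_i.
NE contributions = (2.1, 3.7, 0.8, 0.6, 2.2); G = 9.4.
W^NE = (Σα)·G − ½Σα_i² = 9.4² − ½·23.94 = 76.39.
Planner sets g_i = Σα_j = 9.4 for every i, so G^SO = 5·9.4 = 47.
W^SO = (Σα)·G^SO − ½·5·(Σα)² = (5/2)·9.4² = 220.9.
Deadweight loss = W^SO − W^NE = 144.51.

144.51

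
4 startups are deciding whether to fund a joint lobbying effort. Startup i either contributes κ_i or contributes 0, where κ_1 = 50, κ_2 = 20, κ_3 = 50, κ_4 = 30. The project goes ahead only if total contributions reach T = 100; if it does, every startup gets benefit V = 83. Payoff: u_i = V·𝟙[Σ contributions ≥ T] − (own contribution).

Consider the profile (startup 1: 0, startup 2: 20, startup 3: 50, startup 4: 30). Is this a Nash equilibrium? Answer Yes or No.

Yes

Total = 100 ≥ 100: provided.
Startup 1 (pledges 0, payoff 83): pledging 50 → total 150, payoff 33. No gain.
Startup 2 (pledges 20, payoff 63): dropping to 0 → total 80, payoff 0. No gain.
Startup 3 (pledges 50, payoff 33): dropping to 0 → total 50, payoff 0. No gain.
Startup 4 (pledges 30, payoff 53): dropping to 0 → total 70, payoff 0. No gain.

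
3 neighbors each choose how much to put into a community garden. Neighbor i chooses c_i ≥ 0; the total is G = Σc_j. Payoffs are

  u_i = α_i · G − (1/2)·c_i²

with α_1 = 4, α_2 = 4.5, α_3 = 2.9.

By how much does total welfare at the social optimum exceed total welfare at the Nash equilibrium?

87.31

Neighbor i's FOC: ∂u_i/∂c_i = α_i − c_i = 0, so c_i* = α_i.
NE contributions = (4, 4.5, 2.9); G = 11.4.
W^NE = (Σα)·G − ½Σα_i² = 11.4² − ½·44.66 = 107.63.
Planner sets c_i = Σα_j = 11.4 for every i, so G^SO = 3·11.4 = 34.2.
W^SO = (Σα)·G^SO − ½·3·(Σα)² = (3/2)·11.4² = 194.94.
Deadweight loss = W^SO − W^NE = 87.31.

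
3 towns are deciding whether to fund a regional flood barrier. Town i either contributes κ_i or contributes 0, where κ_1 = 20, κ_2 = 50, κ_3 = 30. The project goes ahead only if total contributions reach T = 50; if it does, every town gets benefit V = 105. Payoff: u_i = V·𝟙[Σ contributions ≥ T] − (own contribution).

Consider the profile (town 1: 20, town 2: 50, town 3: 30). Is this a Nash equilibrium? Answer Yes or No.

No

Total = 100 ≥ 50: provided.
Town 1 (pledges 20, payoff 85): dropping to 0 → total 80, payoff 105. Profitable deviation.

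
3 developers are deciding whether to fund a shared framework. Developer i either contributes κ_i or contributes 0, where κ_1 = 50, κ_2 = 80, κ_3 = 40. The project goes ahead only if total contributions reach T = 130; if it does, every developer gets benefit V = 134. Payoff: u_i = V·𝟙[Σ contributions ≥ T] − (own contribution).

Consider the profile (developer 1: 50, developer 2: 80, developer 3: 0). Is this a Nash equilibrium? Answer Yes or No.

Yes

Total = 130 ≥ 130: provided.
Developer 1 (pledges 50, payoff 84): dropping to 0 → total 80, payoff 0. No gain.
Developer 2 (pledges 80, payoff 54): dropping to 0 → total 50, payoff 0. No gain.
Developer 3 (pledges 0, payoff 134): pledging 40 → total 170, payoff 94. No gain.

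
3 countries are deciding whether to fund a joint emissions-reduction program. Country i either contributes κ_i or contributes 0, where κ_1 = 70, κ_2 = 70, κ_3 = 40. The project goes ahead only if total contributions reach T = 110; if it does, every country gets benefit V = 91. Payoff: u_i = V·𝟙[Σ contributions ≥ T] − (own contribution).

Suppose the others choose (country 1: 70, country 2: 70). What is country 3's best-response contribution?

Others' total = 140 ≥ 110; contributing adds cost 40 for no extra benefit.
Best response: 0.

0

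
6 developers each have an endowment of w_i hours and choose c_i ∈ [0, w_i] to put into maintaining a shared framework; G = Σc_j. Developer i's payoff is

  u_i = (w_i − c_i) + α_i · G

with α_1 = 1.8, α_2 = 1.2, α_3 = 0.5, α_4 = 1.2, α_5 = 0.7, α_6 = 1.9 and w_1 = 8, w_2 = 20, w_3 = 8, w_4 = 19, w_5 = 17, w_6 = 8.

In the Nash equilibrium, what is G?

55

∂u_i/∂c_i = α_i − 1, so developer i contributes w_i if α_i > 1, else 0.
α_i > 1 for i ∈ {1, 2, 4, 6}; NE contributions (8, 20, 0, 19, 0, 8), G = 55.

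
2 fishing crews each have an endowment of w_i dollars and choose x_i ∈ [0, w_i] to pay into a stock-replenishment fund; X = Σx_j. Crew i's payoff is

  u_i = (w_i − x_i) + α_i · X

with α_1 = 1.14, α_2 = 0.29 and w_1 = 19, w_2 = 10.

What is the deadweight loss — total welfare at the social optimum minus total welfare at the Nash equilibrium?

4.3

∂u_i/∂x_i = α_i − 1, so crew i contributes w_i if α_i > 1, else 0.
α_i > 1 for i ∈ {1}; NE contributions (19, 0), X = 19.
W^NE = Σw_i − X^NE + (Σα_i)·X^NE = 29 + 0.43·19 = 37.17.
Planner: ∂(Σu_j)/∂x_i = Σα_j − 1 = 0.43 > 0, so everyone contributes w_i; X^SO = 29, W^SO = 29 + 0.43·29 = 41.47.
Deadweight loss = 4.3.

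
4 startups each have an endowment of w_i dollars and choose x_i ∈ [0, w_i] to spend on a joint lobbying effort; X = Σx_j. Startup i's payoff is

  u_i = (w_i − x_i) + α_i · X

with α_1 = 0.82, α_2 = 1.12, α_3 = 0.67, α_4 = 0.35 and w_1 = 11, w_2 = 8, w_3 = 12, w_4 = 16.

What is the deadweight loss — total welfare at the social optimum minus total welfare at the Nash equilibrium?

76.44

∂u_i/∂x_i = α_i − 1, so startup i contributes w_i if α_i > 1, else 0.
α_i > 1 for i ∈ {2}; NE contributions (0, 8, 0, 0), X = 8.
W^NE = Σw_i − X^NE + (Σα_i)·X^NE = 47 + 1.96·8 = 62.68.
Planner: ∂(Σu_j)/∂x_i = Σα_j − 1 = 1.96 > 0, so everyone contributes w_i; X^SO = 47, W^SO = 47 + 1.96·47 = 139.12.
Deadweight loss = 76.44.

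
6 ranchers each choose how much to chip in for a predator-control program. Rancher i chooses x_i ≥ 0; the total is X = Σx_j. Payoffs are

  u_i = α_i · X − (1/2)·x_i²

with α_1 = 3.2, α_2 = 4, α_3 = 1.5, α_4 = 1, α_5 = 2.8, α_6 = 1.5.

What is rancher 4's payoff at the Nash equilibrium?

Rancher i's FOC: ∂u_i/∂x_i = α_i − x_i = 0, so x_i* = α_i.
NE contributions = (3.2, 4, 1.5, 1, 2.8, 1.5); X = 14.
u_4 = α_4·X − ½·(x_4)² = 1·14 − ½·1² = 13.5.

13.5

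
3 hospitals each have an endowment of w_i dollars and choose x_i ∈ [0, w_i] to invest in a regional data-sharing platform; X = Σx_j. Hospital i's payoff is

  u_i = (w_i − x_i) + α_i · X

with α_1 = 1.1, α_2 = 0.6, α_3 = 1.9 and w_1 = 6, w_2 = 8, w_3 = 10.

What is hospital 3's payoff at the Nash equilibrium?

∂u_i/∂x_i = α_i − 1, so hospital i contributes w_i if α_i > 1, else 0.
α_i > 1 for i ∈ {1, 3}; NE contributions (6, 0, 10), X = 16.
u_3 = (10 − 10) + 1.9·16 = 30.4.

30.4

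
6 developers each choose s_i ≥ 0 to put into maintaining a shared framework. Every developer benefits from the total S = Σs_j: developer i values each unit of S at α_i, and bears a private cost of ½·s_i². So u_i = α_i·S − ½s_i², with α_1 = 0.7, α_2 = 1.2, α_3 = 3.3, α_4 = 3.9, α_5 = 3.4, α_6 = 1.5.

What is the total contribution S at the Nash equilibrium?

Developer i's FOC: ∂u_i/∂s_i = α_i − s_i = 0, so s_i* = α_i.
NE contributions = (0.7, 1.2, 3.3, 3.9, 3.4, 1.5); S = 14.

14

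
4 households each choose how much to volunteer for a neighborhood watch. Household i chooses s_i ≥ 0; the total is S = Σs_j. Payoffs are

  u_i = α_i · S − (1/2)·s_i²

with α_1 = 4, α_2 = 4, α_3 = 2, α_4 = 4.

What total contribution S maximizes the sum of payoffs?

Planner FOC: ∂(Σu_j)/∂s_i = (Σα_j) − s_i = 0, so s_i^SO = Σα_j = 14 for every i; S^SO = 56.

56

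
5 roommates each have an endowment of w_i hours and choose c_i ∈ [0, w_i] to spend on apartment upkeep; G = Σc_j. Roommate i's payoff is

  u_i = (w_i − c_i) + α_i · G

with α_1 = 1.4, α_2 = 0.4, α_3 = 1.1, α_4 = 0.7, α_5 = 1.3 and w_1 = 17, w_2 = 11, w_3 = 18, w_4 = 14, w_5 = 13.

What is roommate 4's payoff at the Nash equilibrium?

∂u_i/∂c_i = α_i − 1, so roommate i contributes w_i if α_i > 1, else 0.
α_i > 1 for i ∈ {1, 3, 5}; NE contributions (17, 0, 18, 0, 13), G = 48.
u_4 = (14 − 0) + 0.7·48 = 47.6.

47.6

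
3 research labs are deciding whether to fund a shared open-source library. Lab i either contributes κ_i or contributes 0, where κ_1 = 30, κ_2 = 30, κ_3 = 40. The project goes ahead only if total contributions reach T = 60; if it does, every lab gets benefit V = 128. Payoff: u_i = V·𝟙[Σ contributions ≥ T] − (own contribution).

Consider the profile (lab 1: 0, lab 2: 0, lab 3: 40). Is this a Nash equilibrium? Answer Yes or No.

No

Total = 40 < 60: not provided.
Lab 1 (pledges 0, payoff 0): pledging 30 → total 70, payoff 98. Profitable deviation.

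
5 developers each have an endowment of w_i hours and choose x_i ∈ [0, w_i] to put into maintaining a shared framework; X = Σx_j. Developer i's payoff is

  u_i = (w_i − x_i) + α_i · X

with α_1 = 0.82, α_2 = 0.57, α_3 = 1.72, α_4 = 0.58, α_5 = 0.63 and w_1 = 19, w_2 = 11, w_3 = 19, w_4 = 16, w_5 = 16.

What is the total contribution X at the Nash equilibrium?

∂u_i/∂x_i = α_i − 1, so developer i contributes w_i if α_i > 1, else 0.
α_i > 1 for i ∈ {3}; NE contributions (0, 0, 19, 0, 0), X = 19.

19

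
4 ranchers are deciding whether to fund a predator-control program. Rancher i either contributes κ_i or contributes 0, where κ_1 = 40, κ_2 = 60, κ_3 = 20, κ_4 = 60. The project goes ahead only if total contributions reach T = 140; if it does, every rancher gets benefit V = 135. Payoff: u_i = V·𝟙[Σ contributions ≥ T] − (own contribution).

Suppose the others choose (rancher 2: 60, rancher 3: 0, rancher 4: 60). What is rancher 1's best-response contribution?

Others' total = 120. Contributing 40 brings total to 160 ≥ 140: gain V − κ_1 = 95.
Best response: 40.

40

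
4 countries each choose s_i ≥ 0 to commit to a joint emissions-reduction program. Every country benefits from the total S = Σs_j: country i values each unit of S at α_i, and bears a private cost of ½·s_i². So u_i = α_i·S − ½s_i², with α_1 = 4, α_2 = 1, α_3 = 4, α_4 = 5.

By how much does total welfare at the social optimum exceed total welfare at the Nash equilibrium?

Country i's FOC: ∂u_i/∂s_i = α_i − s_i = 0, so s_i* = α_i.
NE contributions = (4, 1, 4, 5); S = 14.
W^NE = (Σα)·S − ½Σα_i² = 14² − ½·58 = 167.
Planner sets s_i = Σα_j = 14 for every i, so S^SO = 4·14 = 56.
W^SO = (Σα)·S^SO − ½·4·(Σα)² = (4/2)·14² = 392.
Deadweight loss = W^SO − W^NE = 225.

225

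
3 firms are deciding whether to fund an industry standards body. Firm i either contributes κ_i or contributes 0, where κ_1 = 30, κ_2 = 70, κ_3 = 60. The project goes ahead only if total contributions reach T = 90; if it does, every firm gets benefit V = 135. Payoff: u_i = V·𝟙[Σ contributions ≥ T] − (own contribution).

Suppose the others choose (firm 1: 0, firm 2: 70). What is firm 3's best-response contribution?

Others' total = 70. Contributing 60 brings total to 130 ≥ 90: gain V − κ_3 = 75.
Best response: 60.

60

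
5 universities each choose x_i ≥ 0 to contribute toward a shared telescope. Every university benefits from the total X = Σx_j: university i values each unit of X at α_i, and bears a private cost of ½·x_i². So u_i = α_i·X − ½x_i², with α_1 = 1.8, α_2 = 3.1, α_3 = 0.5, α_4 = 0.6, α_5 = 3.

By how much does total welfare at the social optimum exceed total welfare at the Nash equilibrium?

132.73

University i's FOC: ∂u_i/∂x_i = α_i − x_i = 0, so x_i* = α_i.
NE contributions = (1.8, 3.1, 0.5, 0.6, 3); X = 9.
W^NE = (Σα)·X − ½Σα_i² = 9² − ½·22.46 = 69.77.
Planner sets x_i = Σα_j = 9 for every i, so X^SO = 5·9 = 45.
W^SO = (Σα)·X^SO − ½·5·(Σα)² = (5/2)·9² = 202.5.
Deadweight loss = W^SO − W^NE = 132.73.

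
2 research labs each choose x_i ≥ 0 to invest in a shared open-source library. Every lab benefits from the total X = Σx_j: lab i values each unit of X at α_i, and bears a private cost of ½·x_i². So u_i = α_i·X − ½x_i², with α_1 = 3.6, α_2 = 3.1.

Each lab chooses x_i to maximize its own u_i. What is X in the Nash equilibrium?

6.7

Lab i's FOC: ∂u_i/∂x_i = α_i − x_i = 0, so x_i* = α_i.
NE contributions = (3.6, 3.1); X = 6.7.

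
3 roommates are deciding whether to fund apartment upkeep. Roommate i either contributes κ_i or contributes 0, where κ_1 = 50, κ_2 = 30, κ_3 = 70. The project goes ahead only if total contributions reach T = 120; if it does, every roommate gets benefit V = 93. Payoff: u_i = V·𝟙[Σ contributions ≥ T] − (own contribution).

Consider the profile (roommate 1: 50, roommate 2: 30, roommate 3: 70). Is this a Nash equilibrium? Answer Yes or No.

Total = 150 ≥ 120: provided.
Roommate 1 (pledges 50, payoff 43): dropping to 0 → total 100, payoff 0. No gain.
Roommate 2 (pledges 30, payoff 63): dropping to 0 → total 120, payoff 93. Profitable deviation.

No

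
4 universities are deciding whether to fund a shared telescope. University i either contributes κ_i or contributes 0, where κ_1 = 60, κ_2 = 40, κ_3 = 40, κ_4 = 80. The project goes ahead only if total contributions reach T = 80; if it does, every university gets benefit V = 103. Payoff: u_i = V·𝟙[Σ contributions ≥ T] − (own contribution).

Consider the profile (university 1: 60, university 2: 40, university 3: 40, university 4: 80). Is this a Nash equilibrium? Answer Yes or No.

Total = 220 ≥ 80: provided.
University 1 (pledges 60, payoff 43): dropping to 0 → total 160, payoff 103. Profitable deviation.

No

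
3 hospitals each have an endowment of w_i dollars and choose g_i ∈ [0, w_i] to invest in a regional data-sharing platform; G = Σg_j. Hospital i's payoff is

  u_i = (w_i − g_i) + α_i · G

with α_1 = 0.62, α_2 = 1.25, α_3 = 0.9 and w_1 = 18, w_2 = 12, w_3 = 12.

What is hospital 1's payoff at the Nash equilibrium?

25.44

∂u_i/∂g_i = α_i − 1, so hospital i contributes w_i if α_i > 1, else 0.
α_i > 1 for i ∈ {2}; NE contributions (0, 12, 0), G = 12.
u_1 = (18 − 0) + 0.62·12 = 25.44.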